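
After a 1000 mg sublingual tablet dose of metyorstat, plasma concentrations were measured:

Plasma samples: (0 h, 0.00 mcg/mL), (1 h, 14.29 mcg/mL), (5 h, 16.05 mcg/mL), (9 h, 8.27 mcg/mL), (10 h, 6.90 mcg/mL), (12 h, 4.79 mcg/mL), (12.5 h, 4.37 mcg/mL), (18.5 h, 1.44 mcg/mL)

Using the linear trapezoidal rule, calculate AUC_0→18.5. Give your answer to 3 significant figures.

AUC = 155 mcg/mL·h

Trapezoidal AUC_0→18.5:
  [0→1]: (0.00+14.29)/2 × 1 = 7.145
  [1→5]: (14.29+16.05)/2 × 4 = 60.68
  [5→9]: (16.05+8.27)/2 × 4 = 48.64
  [9→10]: (8.27+6.90)/2 × 1 = 7.585
  [10→12]: (6.90+4.79)/2 × 2 = 11.69
  [12→12.5]: (4.79+4.37)/2 × 0.5 = 2.29
  [12.5→18.5]: (4.37+1.44)/2 × 6 = 17.43
  Sum = 155.46 mcg/mL·h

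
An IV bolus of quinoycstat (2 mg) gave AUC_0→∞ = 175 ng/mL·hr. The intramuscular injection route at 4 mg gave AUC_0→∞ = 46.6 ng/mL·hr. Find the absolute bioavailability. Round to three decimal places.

F = (AUC_ev / D_ev) / (AUC_iv / D_iv)
  = (46.6/4) / (175/2)
  = 11.65 / 87.5 = 0.1331

F = 0.133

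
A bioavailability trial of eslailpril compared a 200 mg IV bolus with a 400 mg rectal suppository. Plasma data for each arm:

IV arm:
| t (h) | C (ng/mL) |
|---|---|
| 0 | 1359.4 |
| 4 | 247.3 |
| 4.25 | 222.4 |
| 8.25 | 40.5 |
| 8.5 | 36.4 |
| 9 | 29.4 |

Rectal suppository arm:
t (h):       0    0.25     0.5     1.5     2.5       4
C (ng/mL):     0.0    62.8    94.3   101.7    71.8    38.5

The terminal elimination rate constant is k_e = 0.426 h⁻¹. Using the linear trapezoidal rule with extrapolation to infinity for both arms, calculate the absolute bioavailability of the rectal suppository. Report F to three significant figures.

F = 0.0495

Trapezoidal AUC_0→9 (IV):
  [0→4]: (1359.4+247.3)/2 × 4 = 3213.4
  [4→4.25]: (247.3+222.4)/2 × 0.25 = 58.7125
  [4.25→8.25]: (222.4+40.5)/2 × 4 = 525.8
  [8.25→8.5]: (40.5+36.4)/2 × 0.25 = 9.6125
  [8.5→9]: (36.4+29.4)/2 × 0.5 = 16.45
  Sum = 3823.975 ng/mL·h
IV tail: 29.4/0.426 = 69.014; AUC_iv,0→∞ = 3823.975 + 69.014 = 3892.989 ng/mL·h
Trapezoidal AUC_0→4 (rectal suppository):
  [0→0.25]: (0.0+62.8)/2 × 0.25 = 7.85
  [0.25→0.5]: (62.8+94.3)/2 × 0.25 = 19.6375
  [0.5→1.5]: (94.3+101.7)/2 × 1 = 98.0
  [1.5→2.5]: (101.7+71.8)/2 × 1 = 86.75
  [2.5→4]: (71.8+38.5)/2 × 1.5 = 82.725
  Sum = 294.9625 ng/mL·h
rectal suppository tail: 38.5/0.426 = 90.376; AUC_ev,0→∞ = 294.9625 + 90.376 = 385.3385 ng/mL·h
F = (AUC_ev/D_ev)/(AUC_iv/D_iv) = (385.3385/400)/(3892.989/200) = 0.96334625/19.464945 = 0.0495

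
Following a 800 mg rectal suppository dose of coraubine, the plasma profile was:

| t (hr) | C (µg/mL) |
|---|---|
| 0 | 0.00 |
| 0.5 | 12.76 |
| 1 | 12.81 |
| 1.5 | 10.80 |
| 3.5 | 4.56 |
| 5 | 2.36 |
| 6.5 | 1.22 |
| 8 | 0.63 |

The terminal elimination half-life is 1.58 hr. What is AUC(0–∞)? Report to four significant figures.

Trapezoidal AUC_0→8:
  [0→0.5]: (0.00+12.76)/2 × 0.5 = 3.19
  [0.5→1]: (12.76+12.81)/2 × 0.5 = 6.3925
  [1→1.5]: (12.81+10.80)/2 × 0.5 = 5.9025
  [1.5→3.5]: (10.80+4.56)/2 × 2 = 15.36
  [3.5→5]: (4.56+2.36)/2 × 1.5 = 5.19
  [5→6.5]: (2.36+1.22)/2 × 1.5 = 2.685
  [6.5→8]: (1.22+0.63)/2 × 1.5 = 1.3875
  Sum = 40.1075 µg/mL·hr
k_e = ln2 / t½ = 0.693147 / 1.58 = 0.4387 hr^-1
Extrapolated tail: C_last / k_e = 0.63 / 0.4387 = 1.436
AUC_0→∞ = 40.1075 + 1.436 = 41.5435 µg/mL·hr

AUC = 41.54 µg/mL·hr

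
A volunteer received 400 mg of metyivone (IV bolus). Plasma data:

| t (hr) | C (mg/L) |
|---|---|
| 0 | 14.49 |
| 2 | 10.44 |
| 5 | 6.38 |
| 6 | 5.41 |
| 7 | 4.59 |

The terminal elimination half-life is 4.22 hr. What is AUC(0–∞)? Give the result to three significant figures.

AUC = 89.0 mg/L·hr

Trapezoidal AUC_0→7:
  [0→2]: (14.49+10.44)/2 × 2 = 24.93
  [2→5]: (10.44+6.38)/2 × 3 = 25.23
  [5→6]: (6.38+5.41)/2 × 1 = 5.895
  [6→7]: (5.41+4.59)/2 × 1 = 5.0
  Sum = 61.055 mg/L·hr
k_e = ln2 / t½ = 0.693147 / 4.22 = 0.1643 hr^-1
Extrapolated tail: C_last / k_e = 4.59 / 0.1643 = 27.937
AUC_0→∞ = 61.055 + 27.937 = 88.992 mg/L·hr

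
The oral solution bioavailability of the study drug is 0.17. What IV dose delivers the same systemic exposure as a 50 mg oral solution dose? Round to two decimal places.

Systemic exposure from an extravascular dose = F × D_ev, so the equivalent IV dose is F × D_ev.
D_iv = F × D_ev = 0.17 × 50 = 8.5 mg

D_iv = 8.50 mg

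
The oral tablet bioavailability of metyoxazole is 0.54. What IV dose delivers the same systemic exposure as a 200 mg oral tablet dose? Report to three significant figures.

Systemic exposure from an extravascular dose = F × D_ev, so the equivalent IV dose is F × D_ev.
D_iv = F × D_ev = 0.54 × 200 = 108 mg

D_iv = 108 mg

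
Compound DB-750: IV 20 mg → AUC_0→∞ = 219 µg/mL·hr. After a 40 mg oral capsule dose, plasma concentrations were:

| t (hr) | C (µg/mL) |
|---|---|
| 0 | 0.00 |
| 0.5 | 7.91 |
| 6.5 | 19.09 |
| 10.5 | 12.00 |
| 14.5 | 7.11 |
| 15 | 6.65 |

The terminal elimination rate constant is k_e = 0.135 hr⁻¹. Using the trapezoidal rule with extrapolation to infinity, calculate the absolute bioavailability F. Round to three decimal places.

F = 0.539

Trapezoidal AUC_0→15 (oral capsule):
  [0→0.5]: (0.00+7.91)/2 × 0.5 = 1.9775
  [0.5→6.5]: (7.91+19.09)/2 × 6 = 81.0
  [6.5→10.5]: (19.09+12.00)/2 × 4 = 62.18
  [10.5→14.5]: (12.00+7.11)/2 × 4 = 38.22
  [14.5→15]: (7.11+6.65)/2 × 0.5 = 3.44
  Sum = 186.8175 µg/mL·hr
Tail: C_last/k_e = 6.65/0.135 = 49.259
AUC_0→∞ (oral capsule) = 186.8175 + 49.259 = 236.0765 µg/mL·hr
F = (AUC_ev/D_ev)/(AUC_iv/D_iv) = (236.0765/40)/(219/20) = 5.9019125/10.95 = 0.5390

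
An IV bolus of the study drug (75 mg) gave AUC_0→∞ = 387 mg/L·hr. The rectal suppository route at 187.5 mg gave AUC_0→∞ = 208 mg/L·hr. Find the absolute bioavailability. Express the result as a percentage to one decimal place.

F = (AUC_ev / D_ev) / (AUC_iv / D_iv)
  = (208/187.5) / (387/75)
  = 1.10933 / 5.16 = 0.2150
  = 21.50%

F = 21.5%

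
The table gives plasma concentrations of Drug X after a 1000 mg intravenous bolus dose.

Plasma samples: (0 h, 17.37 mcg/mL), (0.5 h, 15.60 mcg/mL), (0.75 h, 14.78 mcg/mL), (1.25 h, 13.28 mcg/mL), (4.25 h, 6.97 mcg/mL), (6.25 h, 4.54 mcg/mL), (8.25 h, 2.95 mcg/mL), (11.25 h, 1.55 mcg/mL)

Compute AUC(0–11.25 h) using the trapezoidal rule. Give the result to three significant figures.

AUC = 75.2 mcg/mL·h

Trapezoidal AUC_0→11.25:
  [0→0.5]: (17.37+15.60)/2 × 0.5 = 8.2425
  [0.5→0.75]: (15.60+14.78)/2 × 0.25 = 3.7975
  [0.75→1.25]: (14.78+13.28)/2 × 0.5 = 7.015
  [1.25→4.25]: (13.28+6.97)/2 × 3 = 30.375
  [4.25→6.25]: (6.97+4.54)/2 × 2 = 11.51
  [6.25→8.25]: (4.54+2.95)/2 × 2 = 7.49
  [8.25→11.25]: (2.95+1.55)/2 × 3 = 6.75
  Sum = 75.18 mcg/mL·h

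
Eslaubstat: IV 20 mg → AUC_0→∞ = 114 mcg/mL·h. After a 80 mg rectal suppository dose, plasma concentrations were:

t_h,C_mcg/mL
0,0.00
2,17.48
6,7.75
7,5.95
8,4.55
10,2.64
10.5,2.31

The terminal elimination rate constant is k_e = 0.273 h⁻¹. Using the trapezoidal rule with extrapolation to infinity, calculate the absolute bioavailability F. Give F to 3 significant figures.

F = 0.213

Trapezoidal AUC_0→10.5 (rectal suppository):
  [0→2]: (0.00+17.48)/2 × 2 = 17.48
  [2→6]: (17.48+7.75)/2 × 4 = 50.46
  [6→7]: (7.75+5.95)/2 × 1 = 6.85
  [7→8]: (5.95+4.55)/2 × 1 = 5.25
  [8→10]: (4.55+2.64)/2 × 2 = 7.19
  [10→10.5]: (2.64+2.31)/2 × 0.5 = 1.2375
  Sum = 88.4675 mcg/mL·h
Tail: C_last/k_e = 2.31/0.273 = 8.462
AUC_0→∞ (rectal suppository) = 88.4675 + 8.462 = 96.9295 mcg/mL·h
F = (AUC_ev/D_ev)/(AUC_iv/D_iv) = (96.9295/80)/(114/20) = 1.21162/5.7 = 0.2126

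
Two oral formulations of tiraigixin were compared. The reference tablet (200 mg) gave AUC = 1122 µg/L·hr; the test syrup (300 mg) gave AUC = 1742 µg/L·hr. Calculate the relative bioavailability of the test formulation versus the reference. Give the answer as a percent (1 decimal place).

F_rel = 103.5%

F_rel = (AUC_test/D_test) / (AUC_ref/D_ref)
      = (1742/300) / (1122/200)
      = 5.80667 / 5.61 = 1.0351 = 103.51%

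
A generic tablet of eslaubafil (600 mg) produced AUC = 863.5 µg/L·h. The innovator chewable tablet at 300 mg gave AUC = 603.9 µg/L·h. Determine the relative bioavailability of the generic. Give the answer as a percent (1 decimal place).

F_rel = 71.5%

F_rel = (AUC_test/D_test) / (AUC_ref/D_ref)
      = (863.5/600) / (603.9/300)
      = 1.43917 / 2.013 = 0.7149 = 71.49%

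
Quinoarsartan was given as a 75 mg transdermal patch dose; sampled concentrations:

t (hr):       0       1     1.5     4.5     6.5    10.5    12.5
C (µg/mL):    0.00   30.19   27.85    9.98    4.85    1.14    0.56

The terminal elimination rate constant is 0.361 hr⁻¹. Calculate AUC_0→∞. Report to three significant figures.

Trapezoidal AUC_0→12.5:
  [0→1]: (0.00+30.19)/2 × 1 = 15.095
  [1→1.5]: (30.19+27.85)/2 × 0.5 = 14.51
  [1.5→4.5]: (27.85+9.98)/2 × 3 = 56.745
  [4.5→6.5]: (9.98+4.85)/2 × 2 = 14.83
  [6.5→10.5]: (4.85+1.14)/2 × 4 = 11.98
  [10.5→12.5]: (1.14+0.56)/2 × 2 = 1.7
  Sum = 114.86 µg/mL·hr
Extrapolated tail: C_last / k_e = 0.56 / 0.361 = 1.551
AUC_0→∞ = 114.86 + 1.551 = 116.411 µg/mL·hr

AUC = 116 µg/mL·hr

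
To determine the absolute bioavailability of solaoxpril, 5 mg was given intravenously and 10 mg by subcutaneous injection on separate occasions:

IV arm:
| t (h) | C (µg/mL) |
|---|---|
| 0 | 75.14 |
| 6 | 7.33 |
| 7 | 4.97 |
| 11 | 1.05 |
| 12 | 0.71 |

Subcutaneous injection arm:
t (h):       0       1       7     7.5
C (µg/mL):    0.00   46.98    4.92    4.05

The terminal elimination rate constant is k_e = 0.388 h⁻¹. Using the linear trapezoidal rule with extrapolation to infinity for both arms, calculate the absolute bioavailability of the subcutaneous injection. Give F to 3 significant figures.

Trapezoidal AUC_0→12 (IV):
  [0→6]: (75.14+7.33)/2 × 6 = 247.41
  [6→7]: (7.33+4.97)/2 × 1 = 6.15
  [7→11]: (4.97+1.05)/2 × 4 = 12.04
  [11→12]: (1.05+0.71)/2 × 1 = 0.88
  Sum = 266.48 µg/mL·h
IV tail: 0.71/0.388 = 1.830; AUC_iv,0→∞ = 266.48 + 1.830 = 268.31 µg/mL·h
Trapezoidal AUC_0→7.5 (subcutaneous injection):
  [0→1]: (0.00+46.98)/2 × 1 = 23.49
  [1→7]: (46.98+4.92)/2 × 6 = 155.7
  [7→7.5]: (4.92+4.05)/2 × 0.5 = 2.2425
  Sum = 181.4325 µg/mL·h
subcutaneous injection tail: 4.05/0.388 = 10.438; AUC_ev,0→∞ = 181.4325 + 10.438 = 191.8705 µg/mL·h
F = (AUC_ev/D_ev)/(AUC_iv/D_iv) = (191.8705/10)/(268.31/5) = 19.18705/53.662 = 0.3576

F = 0.358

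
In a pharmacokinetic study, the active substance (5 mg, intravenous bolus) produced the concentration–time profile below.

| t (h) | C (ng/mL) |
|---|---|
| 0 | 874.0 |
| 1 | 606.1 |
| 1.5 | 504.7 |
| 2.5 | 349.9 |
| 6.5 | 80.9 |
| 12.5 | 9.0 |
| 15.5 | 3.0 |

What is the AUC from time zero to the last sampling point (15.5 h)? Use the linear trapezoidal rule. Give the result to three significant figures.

Trapezoidal AUC_0→15.5:
  [0→1]: (874.0+606.1)/2 × 1 = 740.05
  [1→1.5]: (606.1+504.7)/2 × 0.5 = 277.7
  [1.5→2.5]: (504.7+349.9)/2 × 1 = 427.3
  [2.5→6.5]: (349.9+80.9)/2 × 4 = 861.6
  [6.5→12.5]: (80.9+9.0)/2 × 6 = 269.7
  [12.5→15.5]: (9.0+3.0)/2 × 3 = 18.0
  Sum = 2594.35 ng/mL·h

AUC = 2590 ng/mL·h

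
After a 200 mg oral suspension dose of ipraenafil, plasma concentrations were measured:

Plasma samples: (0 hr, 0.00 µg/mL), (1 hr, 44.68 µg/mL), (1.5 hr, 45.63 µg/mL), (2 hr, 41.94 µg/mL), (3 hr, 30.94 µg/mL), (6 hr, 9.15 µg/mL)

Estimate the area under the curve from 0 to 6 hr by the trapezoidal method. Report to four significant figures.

Trapezoidal AUC_0→6:
  [0→1]: (0.00+44.68)/2 × 1 = 22.34
  [1→1.5]: (44.68+45.63)/2 × 0.5 = 22.5775
  [1.5→2]: (45.63+41.94)/2 × 0.5 = 21.8925
  [2→3]: (41.94+30.94)/2 × 1 = 36.44
  [3→6]: (30.94+9.15)/2 × 3 = 60.135
  Sum = 163.385 µg/mL·hr

AUC = 163.4 µg/mL·hr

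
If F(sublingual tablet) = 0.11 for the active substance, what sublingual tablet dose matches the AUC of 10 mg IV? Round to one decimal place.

D_sublingual = 90.9 mg

For equal systemic exposure: F × D_ev = D_iv
D_ev = D_iv / F = 10 / 0.11 = 90.9091 mg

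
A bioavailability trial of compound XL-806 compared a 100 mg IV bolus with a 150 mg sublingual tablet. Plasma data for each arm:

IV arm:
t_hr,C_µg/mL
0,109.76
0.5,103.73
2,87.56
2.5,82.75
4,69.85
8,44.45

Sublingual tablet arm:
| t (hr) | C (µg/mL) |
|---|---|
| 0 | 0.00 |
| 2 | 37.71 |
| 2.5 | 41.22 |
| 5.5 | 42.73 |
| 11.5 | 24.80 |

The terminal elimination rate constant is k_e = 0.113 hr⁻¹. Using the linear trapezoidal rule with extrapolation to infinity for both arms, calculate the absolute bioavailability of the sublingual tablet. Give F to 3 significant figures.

F = 0.414

Trapezoidal AUC_0→8 (IV):
  [0→0.5]: (109.76+103.73)/2 × 0.5 = 53.3725
  [0.5→2]: (103.73+87.56)/2 × 1.5 = 143.4675
  [2→2.5]: (87.56+82.75)/2 × 0.5 = 42.5775
  [2.5→4]: (82.75+69.85)/2 × 1.5 = 114.45
  [4→8]: (69.85+44.45)/2 × 4 = 228.6
  Sum = 582.4675 µg/mL·hr
IV tail: 44.45/0.113 = 393.363; AUC_iv,0→∞ = 582.4675 + 393.363 = 975.8305 µg/mL·hr
Trapezoidal AUC_0→11.5 (sublingual tablet):
  [0→2]: (0.00+37.71)/2 × 2 = 37.71
  [2→2.5]: (37.71+41.22)/2 × 0.5 = 19.7325
  [2.5→5.5]: (41.22+42.73)/2 × 3 = 125.925
  [5.5→11.5]: (42.73+24.80)/2 × 6 = 202.59
  Sum = 385.9575 µg/mL·hr
sublingual tablet tail: 24.80/0.113 = 219.469; AUC_ev,0→∞ = 385.9575 + 219.469 = 605.4265 µg/mL·hr
F = (AUC_ev/D_ev)/(AUC_iv/D_iv) = (605.4265/150)/(975.8305/100) = 4.03618/9.758305 = 0.4136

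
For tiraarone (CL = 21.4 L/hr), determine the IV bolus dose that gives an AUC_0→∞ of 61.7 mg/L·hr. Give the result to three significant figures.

Dose_iv = CL × AUC_0→∞
     = 21.4 × 61.7 = 1320.38 mg

Dose = 1320 mg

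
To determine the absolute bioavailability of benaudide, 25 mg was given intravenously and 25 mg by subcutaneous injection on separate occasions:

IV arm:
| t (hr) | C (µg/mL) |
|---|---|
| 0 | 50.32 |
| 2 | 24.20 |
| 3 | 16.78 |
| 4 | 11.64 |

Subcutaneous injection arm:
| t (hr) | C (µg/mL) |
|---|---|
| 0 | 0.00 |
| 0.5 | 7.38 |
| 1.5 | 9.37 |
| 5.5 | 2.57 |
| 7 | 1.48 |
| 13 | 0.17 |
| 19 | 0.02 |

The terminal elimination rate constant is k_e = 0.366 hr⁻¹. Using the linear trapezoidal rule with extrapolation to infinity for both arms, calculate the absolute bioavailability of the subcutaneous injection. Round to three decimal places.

Trapezoidal AUC_0→4 (IV):
  [0→2]: (50.32+24.20)/2 × 2 = 74.52
  [2→3]: (24.20+16.78)/2 × 1 = 20.49
  [3→4]: (16.78+11.64)/2 × 1 = 14.21
  Sum = 109.22 µg/mL·hr
IV tail: 11.64/0.366 = 31.803; AUC_iv,0→∞ = 109.22 + 31.803 = 141.023 µg/mL·hr
Trapezoidal AUC_0→19 (subcutaneous injection):
  [0→0.5]: (0.00+7.38)/2 × 0.5 = 1.845
  [0.5→1.5]: (7.38+9.37)/2 × 1 = 8.375
  [1.5→5.5]: (9.37+2.57)/2 × 4 = 23.88
  [5.5→7]: (2.57+1.48)/2 × 1.5 = 3.0375
  [7→13]: (1.48+0.17)/2 × 6 = 4.95
  [13→19]: (0.17+0.02)/2 × 6 = 0.57
  Sum = 42.6575 µg/mL·hr
subcutaneous injection tail: 0.02/0.366 = 0.055; AUC_ev,0→∞ = 42.6575 + 0.055 = 42.7125 µg/mL·hr
F = (AUC_ev/D_ev)/(AUC_iv/D_iv) = (42.7125/25)/(141.023/25) = 1.7085/5.64092 = 0.3029

F = 0.303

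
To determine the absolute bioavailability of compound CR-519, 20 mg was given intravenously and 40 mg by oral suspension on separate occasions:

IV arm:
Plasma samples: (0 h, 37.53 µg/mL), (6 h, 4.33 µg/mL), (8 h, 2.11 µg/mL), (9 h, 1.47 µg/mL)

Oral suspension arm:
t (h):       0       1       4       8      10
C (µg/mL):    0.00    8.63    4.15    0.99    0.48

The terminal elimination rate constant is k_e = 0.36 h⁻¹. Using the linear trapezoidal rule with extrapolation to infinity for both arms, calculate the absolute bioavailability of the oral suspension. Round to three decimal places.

F = 0.133

Trapezoidal AUC_0→9 (IV):
  [0→6]: (37.53+4.33)/2 × 6 = 125.58
  [6→8]: (4.33+2.11)/2 × 2 = 6.44
  [8→9]: (2.11+1.47)/2 × 1 = 1.79
  Sum = 133.81 µg/mL·h
IV tail: 1.47/0.36 = 4.083; AUC_iv,0→∞ = 133.81 + 4.083 = 137.893 µg/mL·h
Trapezoidal AUC_0→10 (oral suspension):
  [0→1]: (0.00+8.63)/2 × 1 = 4.315
  [1→4]: (8.63+4.15)/2 × 3 = 19.17
  [4→8]: (4.15+0.99)/2 × 4 = 10.28
  [8→10]: (0.99+0.48)/2 × 2 = 1.47
  Sum = 35.235 µg/mL·h
oral suspension tail: 0.48/0.36 = 1.333; AUC_ev,0→∞ = 35.235 + 1.333 = 36.568 µg/mL·h
F = (AUC_ev/D_ev)/(AUC_iv/D_iv) = (36.568/40)/(137.893/20) = 0.9142/6.89465 = 0.1326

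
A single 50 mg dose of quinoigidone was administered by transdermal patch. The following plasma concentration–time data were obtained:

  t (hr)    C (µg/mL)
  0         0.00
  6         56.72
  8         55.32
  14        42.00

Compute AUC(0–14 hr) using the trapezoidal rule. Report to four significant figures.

AUC = 574.2 µg/mL·hr

Trapezoidal AUC_0→14:
  [0→6]: (0.00+56.72)/2 × 6 = 170.16
  [6→8]: (56.72+55.32)/2 × 2 = 112.04
  [8→14]: (55.32+42.00)/2 × 6 = 291.96
  Sum = 574.16 µg/mL·hr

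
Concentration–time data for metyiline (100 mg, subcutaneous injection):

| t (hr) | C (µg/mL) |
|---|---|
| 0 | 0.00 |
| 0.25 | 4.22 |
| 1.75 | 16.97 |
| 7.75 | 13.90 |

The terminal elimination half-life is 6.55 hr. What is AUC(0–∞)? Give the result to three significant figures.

Trapezoidal AUC_0→7.75:
  [0→0.25]: (0.00+4.22)/2 × 0.25 = 0.5275
  [0.25→1.75]: (4.22+16.97)/2 × 1.5 = 15.8925
  [1.75→7.75]: (16.97+13.90)/2 × 6 = 92.61
  Sum = 109.03 µg/mL·hr
k_e = ln2 / t½ = 0.693147 / 6.55 = 0.1058 hr^-1
Extrapolated tail: C_last / k_e = 13.90 / 0.1058 = 131.380
AUC_0→∞ = 109.03 + 131.380 = 240.41 µg/mL·hr

AUC = 240 µg/mL·hr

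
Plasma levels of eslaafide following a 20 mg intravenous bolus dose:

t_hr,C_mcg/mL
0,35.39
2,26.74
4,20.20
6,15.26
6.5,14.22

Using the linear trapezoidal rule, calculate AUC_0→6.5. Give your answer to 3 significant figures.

AUC = 152 mcg/mL·hr

Trapezoidal AUC_0→6.5:
  [0→2]: (35.39+26.74)/2 × 2 = 62.13
  [2→4]: (26.74+20.20)/2 × 2 = 46.94
  [4→6]: (20.20+15.26)/2 × 2 = 35.46
  [6→6.5]: (15.26+14.22)/2 × 0.5 = 7.37
  Sum = 151.9 mcg/mL·hr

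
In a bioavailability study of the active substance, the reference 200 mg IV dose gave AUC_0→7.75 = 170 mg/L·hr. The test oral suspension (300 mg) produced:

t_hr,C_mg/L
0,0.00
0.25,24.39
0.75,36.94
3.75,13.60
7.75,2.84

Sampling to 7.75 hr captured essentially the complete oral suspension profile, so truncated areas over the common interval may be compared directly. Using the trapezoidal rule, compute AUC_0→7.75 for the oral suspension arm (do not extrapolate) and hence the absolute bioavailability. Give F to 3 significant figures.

Trapezoidal AUC_0→7.75 (oral suspension):
  [0→0.25]: (0.00+24.39)/2 × 0.25 = 3.04875
  [0.25→0.75]: (24.39+36.94)/2 × 0.5 = 15.3325
  [0.75→3.75]: (36.94+13.60)/2 × 3 = 75.81
  [3.75→7.75]: (13.60+2.84)/2 × 4 = 32.88
  Sum = 127.07125 mg/L·hr
F = (AUC_ev/D_ev)/(AUC_iv/D_iv) = (127.07125/300)/(170/200) = 0.423571/0.85 = 0.4983

F = 0.498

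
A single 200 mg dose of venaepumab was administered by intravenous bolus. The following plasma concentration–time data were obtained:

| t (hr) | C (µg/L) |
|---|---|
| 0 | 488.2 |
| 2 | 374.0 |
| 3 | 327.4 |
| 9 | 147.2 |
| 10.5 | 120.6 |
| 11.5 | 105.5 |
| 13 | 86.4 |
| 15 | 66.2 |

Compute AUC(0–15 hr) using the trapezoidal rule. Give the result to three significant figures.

Trapezoidal AUC_0→15:
  [0→2]: (488.2+374.0)/2 × 2 = 862.2
  [2→3]: (374.0+327.4)/2 × 1 = 350.7
  [3→9]: (327.4+147.2)/2 × 6 = 1423.8
  [9→10.5]: (147.2+120.6)/2 × 1.5 = 200.85
  [10.5→11.5]: (120.6+105.5)/2 × 1 = 113.05
  [11.5→13]: (105.5+86.4)/2 × 1.5 = 143.925
  [13→15]: (86.4+66.2)/2 × 2 = 152.6
  Sum = 3247.125 µg/L·hr

AUC = 3250 µg/L·hr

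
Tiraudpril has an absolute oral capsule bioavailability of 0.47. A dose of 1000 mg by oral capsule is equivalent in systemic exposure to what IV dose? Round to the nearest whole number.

Systemic exposure from an extravascular dose = F × D_ev, so the equivalent IV dose is F × D_ev.
D_iv = F × D_ev = 0.47 × 1000 = 470 mg

D_iv = 470 mg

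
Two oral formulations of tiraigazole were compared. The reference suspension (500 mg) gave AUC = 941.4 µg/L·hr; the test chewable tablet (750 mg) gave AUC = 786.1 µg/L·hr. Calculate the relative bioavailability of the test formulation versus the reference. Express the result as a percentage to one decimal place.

F_rel = (AUC_test/D_test) / (AUC_ref/D_ref)
      = (786.1/750) / (941.4/500)
      = 1.04813 / 1.8828 = 0.5567 = 55.67%

F_rel = 55.7%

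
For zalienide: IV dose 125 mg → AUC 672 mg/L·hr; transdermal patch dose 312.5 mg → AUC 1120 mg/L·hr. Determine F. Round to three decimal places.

F = 0.667

F = (AUC_ev / D_ev) / (AUC_iv / D_iv)
  = (1120/312.5) / (672/125)
  = 3.584 / 5.376 = 0.6667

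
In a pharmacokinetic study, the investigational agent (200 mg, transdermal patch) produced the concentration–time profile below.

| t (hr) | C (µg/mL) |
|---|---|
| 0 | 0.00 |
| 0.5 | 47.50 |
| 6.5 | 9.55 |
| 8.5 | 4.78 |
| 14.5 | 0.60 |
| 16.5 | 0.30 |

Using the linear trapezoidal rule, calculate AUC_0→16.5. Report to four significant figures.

AUC = 214.4 µg/mL·hr

Trapezoidal AUC_0→16.5:
  [0→0.5]: (0.00+47.50)/2 × 0.5 = 11.875
  [0.5→6.5]: (47.50+9.55)/2 × 6 = 171.15
  [6.5→8.5]: (9.55+4.78)/2 × 2 = 14.33
  [8.5→14.5]: (4.78+0.60)/2 × 6 = 16.14
  [14.5→16.5]: (0.60+0.30)/2 × 2 = 0.9
  Sum = 214.395 µg/mL·hr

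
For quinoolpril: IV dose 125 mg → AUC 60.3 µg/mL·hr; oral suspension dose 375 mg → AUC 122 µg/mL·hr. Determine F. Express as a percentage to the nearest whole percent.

F = (AUC_ev / D_ev) / (AUC_iv / D_iv)
  = (122/375) / (60.3/125)
  = 0.325333 / 0.4824 = 0.6744
  = 67.44%

F = 67%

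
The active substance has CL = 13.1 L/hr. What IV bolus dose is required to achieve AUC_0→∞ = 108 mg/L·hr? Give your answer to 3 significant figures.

Dose_iv = CL × AUC_0→∞
     = 13.1 × 108 = 1414.8 mg

Dose = 1410 mg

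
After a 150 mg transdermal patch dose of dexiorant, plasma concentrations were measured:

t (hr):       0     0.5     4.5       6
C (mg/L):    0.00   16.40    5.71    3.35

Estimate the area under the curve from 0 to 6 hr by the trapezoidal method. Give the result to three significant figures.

AUC = 55.1 mg/L·hr

Trapezoidal AUC_0→6:
  [0→0.5]: (0.00+16.40)/2 × 0.5 = 4.1
  [0.5→4.5]: (16.40+5.71)/2 × 4 = 44.22
  [4.5→6]: (5.71+3.35)/2 × 1.5 = 6.795
  Sum = 55.115 mg/L·hr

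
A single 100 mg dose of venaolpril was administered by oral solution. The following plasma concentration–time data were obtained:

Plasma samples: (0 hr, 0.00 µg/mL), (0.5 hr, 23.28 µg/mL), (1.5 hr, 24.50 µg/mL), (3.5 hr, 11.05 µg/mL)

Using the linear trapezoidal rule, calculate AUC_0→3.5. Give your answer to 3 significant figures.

AUC = 65.3 µg/mL·hr

Trapezoidal AUC_0→3.5:
  [0→0.5]: (0.00+23.28)/2 × 0.5 = 5.82
  [0.5→1.5]: (23.28+24.50)/2 × 1 = 23.89
  [1.5→3.5]: (24.50+11.05)/2 × 2 = 35.55
  Sum = 65.26 µg/mL·hr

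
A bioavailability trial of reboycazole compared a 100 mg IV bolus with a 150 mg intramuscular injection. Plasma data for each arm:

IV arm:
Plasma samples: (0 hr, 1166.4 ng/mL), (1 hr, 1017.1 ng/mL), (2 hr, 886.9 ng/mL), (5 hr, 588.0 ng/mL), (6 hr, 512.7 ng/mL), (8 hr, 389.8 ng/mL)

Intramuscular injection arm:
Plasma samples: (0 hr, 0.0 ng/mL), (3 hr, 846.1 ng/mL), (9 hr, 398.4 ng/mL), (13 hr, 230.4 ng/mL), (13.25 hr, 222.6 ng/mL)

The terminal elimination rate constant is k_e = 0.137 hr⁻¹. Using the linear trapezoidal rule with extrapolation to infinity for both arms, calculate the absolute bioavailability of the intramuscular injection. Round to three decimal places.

F = 0.619

Trapezoidal AUC_0→8 (IV):
  [0→1]: (1166.4+1017.1)/2 × 1 = 1091.75
  [1→2]: (1017.1+886.9)/2 × 1 = 952.0
  [2→5]: (886.9+588.0)/2 × 3 = 2212.35
  [5→6]: (588.0+512.7)/2 × 1 = 550.35
  [6→8]: (512.7+389.8)/2 × 2 = 902.5
  Sum = 5708.95 ng/mL·hr
IV tail: 389.8/0.137 = 2845.255; AUC_iv,0→∞ = 5708.95 + 2845.255 = 8554.205 ng/mL·hr
Trapezoidal AUC_0→13.25 (intramuscular injection):
  [0→3]: (0.0+846.1)/2 × 3 = 1269.15
  [3→9]: (846.1+398.4)/2 × 6 = 3733.5
  [9→13]: (398.4+230.4)/2 × 4 = 1257.6
  [13→13.25]: (230.4+222.6)/2 × 0.25 = 56.625
  Sum = 6316.875 ng/mL·hr
intramuscular injection tail: 222.6/0.137 = 1624.818; AUC_ev,0→∞ = 6316.875 + 1624.818 = 7941.693 ng/mL·hr
F = (AUC_ev/D_ev)/(AUC_iv/D_iv) = (7941.693/150)/(8554.205/100) = 52.94462/85.54205 = 0.6189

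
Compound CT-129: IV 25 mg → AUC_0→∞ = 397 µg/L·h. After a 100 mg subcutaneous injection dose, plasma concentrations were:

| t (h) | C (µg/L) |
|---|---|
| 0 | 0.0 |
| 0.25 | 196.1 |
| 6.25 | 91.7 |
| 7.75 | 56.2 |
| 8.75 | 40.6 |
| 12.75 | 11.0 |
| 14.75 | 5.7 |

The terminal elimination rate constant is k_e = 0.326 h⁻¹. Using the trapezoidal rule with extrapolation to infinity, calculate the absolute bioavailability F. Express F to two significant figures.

F = 0.75

Trapezoidal AUC_0→14.75 (subcutaneous injection):
  [0→0.25]: (0.0+196.1)/2 × 0.25 = 24.5125
  [0.25→6.25]: (196.1+91.7)/2 × 6 = 863.4
  [6.25→7.75]: (91.7+56.2)/2 × 1.5 = 110.925
  [7.75→8.75]: (56.2+40.6)/2 × 1 = 48.4
  [8.75→12.75]: (40.6+11.0)/2 × 4 = 103.2
  [12.75→14.75]: (11.0+5.7)/2 × 2 = 16.7
  Sum = 1167.1375 µg/L·h
Tail: C_last/k_e = 5.7/0.326 = 17.485
AUC_0→∞ (subcutaneous injection) = 1167.1375 + 17.485 = 1184.6225 µg/L·h
F = (AUC_ev/D_ev)/(AUC_iv/D_iv) = (1184.6225/100)/(397/25) = 11.846225/15.88 = 0.7460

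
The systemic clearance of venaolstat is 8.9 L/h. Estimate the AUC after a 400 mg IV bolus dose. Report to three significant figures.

AUC = 44.9 mg/L·h

AUC_0→∞ = Dose_iv / CL
        = 400 / 8.9 = 44.9438 mg/L·h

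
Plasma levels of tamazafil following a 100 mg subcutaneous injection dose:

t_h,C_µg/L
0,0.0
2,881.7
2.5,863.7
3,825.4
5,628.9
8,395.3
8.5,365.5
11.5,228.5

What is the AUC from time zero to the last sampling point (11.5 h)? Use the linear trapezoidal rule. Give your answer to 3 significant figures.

Trapezoidal AUC_0→11.5:
  [0→2]: (0.0+881.7)/2 × 2 = 881.7
  [2→2.5]: (881.7+863.7)/2 × 0.5 = 436.35
  [2.5→3]: (863.7+825.4)/2 × 0.5 = 422.275
  [3→5]: (825.4+628.9)/2 × 2 = 1454.3
  [5→8]: (628.9+395.3)/2 × 3 = 1536.3
  [8→8.5]: (395.3+365.5)/2 × 0.5 = 190.2
  [8.5→11.5]: (365.5+228.5)/2 × 3 = 891.0
  Sum = 5812.125 µg/L·h

AUC = 5810 µg/L·h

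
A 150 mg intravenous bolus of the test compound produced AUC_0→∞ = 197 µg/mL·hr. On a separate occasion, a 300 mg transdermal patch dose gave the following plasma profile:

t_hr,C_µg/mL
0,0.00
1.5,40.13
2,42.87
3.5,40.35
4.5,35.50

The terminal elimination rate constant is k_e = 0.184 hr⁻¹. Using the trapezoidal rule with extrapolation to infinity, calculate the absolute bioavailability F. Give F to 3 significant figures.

Trapezoidal AUC_0→4.5 (transdermal patch):
  [0→1.5]: (0.00+40.13)/2 × 1.5 = 30.0975
  [1.5→2]: (40.13+42.87)/2 × 0.5 = 20.75
  [2→3.5]: (42.87+40.35)/2 × 1.5 = 62.415
  [3.5→4.5]: (40.35+35.50)/2 × 1 = 37.925
  Sum = 151.1875 µg/mL·hr
Tail: C_last/k_e = 35.50/0.184 = 192.935
AUC_0→∞ (transdermal patch) = 151.1875 + 192.935 = 344.1225 µg/mL·hr
F = (AUC_ev/D_ev)/(AUC_iv/D_iv) = (344.1225/300)/(197/150) = 1.147075/1.31333 = 0.8734

F = 0.873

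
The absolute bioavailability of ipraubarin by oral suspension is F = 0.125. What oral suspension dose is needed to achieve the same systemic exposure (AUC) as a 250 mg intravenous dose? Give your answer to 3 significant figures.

D_oral = 2000 mg

For equal systemic exposure: F × D_ev = D_iv
D_ev = D_iv / F = 250 / 0.125 = 2000 mg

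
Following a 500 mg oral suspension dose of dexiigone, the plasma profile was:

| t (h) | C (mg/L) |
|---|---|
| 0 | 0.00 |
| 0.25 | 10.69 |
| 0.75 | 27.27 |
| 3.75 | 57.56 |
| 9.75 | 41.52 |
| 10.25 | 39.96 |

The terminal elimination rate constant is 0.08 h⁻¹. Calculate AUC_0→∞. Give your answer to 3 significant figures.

AUC = 955 mg/L·h

Trapezoidal AUC_0→10.25:
  [0→0.25]: (0.00+10.69)/2 × 0.25 = 1.33625
  [0.25→0.75]: (10.69+27.27)/2 × 0.5 = 9.49
  [0.75→3.75]: (27.27+57.56)/2 × 3 = 127.245
  [3.75→9.75]: (57.56+41.52)/2 × 6 = 297.24
  [9.75→10.25]: (41.52+39.96)/2 × 0.5 = 20.37
  Sum = 455.68125 mg/L·h
Extrapolated tail: C_last / k_e = 39.96 / 0.08 = 499.500
AUC_0→∞ = 455.68125 + 499.500 = 955.18125 mg/L·h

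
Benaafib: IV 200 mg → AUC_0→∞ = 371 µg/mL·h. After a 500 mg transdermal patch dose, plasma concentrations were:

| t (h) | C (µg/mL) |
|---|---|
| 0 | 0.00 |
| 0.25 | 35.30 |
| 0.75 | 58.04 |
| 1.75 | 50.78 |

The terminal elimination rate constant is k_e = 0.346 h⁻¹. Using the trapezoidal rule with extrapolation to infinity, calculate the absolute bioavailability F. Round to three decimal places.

F = 0.247

Trapezoidal AUC_0→1.75 (transdermal patch):
  [0→0.25]: (0.00+35.30)/2 × 0.25 = 4.4125
  [0.25→0.75]: (35.30+58.04)/2 × 0.5 = 23.335
  [0.75→1.75]: (58.04+50.78)/2 × 1 = 54.41
  Sum = 82.1575 µg/mL·h
Tail: C_last/k_e = 50.78/0.346 = 146.763
AUC_0→∞ (transdermal patch) = 82.1575 + 146.763 = 228.9205 µg/mL·h
F = (AUC_ev/D_ev)/(AUC_iv/D_iv) = (228.9205/500)/(371/200) = 0.457841/1.855 = 0.2468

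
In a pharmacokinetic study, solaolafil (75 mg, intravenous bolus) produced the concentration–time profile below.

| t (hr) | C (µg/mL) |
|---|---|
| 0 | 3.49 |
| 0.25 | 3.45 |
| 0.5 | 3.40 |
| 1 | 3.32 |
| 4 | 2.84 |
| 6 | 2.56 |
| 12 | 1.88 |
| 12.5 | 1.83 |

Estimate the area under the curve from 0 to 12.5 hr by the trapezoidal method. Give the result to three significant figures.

AUC = 32.3 µg/mL·hr

Trapezoidal AUC_0→12.5:
  [0→0.25]: (3.49+3.45)/2 × 0.25 = 0.8675
  [0.25→0.5]: (3.45+3.40)/2 × 0.25 = 0.85625
  [0.5→1]: (3.40+3.32)/2 × 0.5 = 1.68
  [1→4]: (3.32+2.84)/2 × 3 = 9.24
  [4→6]: (2.84+2.56)/2 × 2 = 5.4
  [6→12]: (2.56+1.88)/2 × 6 = 13.32
  [12→12.5]: (1.88+1.83)/2 × 0.5 = 0.9275
  Sum = 32.29125 µg/mL·hr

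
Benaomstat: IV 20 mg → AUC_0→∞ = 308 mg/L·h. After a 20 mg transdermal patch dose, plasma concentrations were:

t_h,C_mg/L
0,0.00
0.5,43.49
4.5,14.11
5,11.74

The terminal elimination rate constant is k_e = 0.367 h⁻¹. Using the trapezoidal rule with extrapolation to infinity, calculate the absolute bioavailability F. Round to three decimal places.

Trapezoidal AUC_0→5 (transdermal patch):
  [0→0.5]: (0.00+43.49)/2 × 0.5 = 10.8725
  [0.5→4.5]: (43.49+14.11)/2 × 4 = 115.2
  [4.5→5]: (14.11+11.74)/2 × 0.5 = 6.4625
  Sum = 132.535 mg/L·h
Tail: C_last/k_e = 11.74/0.367 = 31.989
AUC_0→∞ (transdermal patch) = 132.535 + 31.989 = 164.524 mg/L·h
F = (AUC_ev/D_ev)/(AUC_iv/D_iv) = (164.524/20)/(308/20) = 8.2262/15.4 = 0.5342

F = 0.534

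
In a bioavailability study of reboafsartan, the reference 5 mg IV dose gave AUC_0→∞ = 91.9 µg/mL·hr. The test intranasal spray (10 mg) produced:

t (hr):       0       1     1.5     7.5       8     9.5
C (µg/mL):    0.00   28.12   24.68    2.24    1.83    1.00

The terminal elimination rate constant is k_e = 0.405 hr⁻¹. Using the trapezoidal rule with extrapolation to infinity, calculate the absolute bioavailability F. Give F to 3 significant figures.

F = 0.618

Trapezoidal AUC_0→9.5 (intranasal spray):
  [0→1]: (0.00+28.12)/2 × 1 = 14.06
  [1→1.5]: (28.12+24.68)/2 × 0.5 = 13.2
  [1.5→7.5]: (24.68+2.24)/2 × 6 = 80.76
  [7.5→8]: (2.24+1.83)/2 × 0.5 = 1.0175
  [8→9.5]: (1.83+1.00)/2 × 1.5 = 2.1225
  Sum = 111.16 µg/mL·hr
Tail: C_last/k_e = 1.00/0.405 = 2.469
AUC_0→∞ (intranasal spray) = 111.16 + 2.469 = 113.629 µg/mL·hr
F = (AUC_ev/D_ev)/(AUC_iv/D_iv) = (113.629/10)/(91.9/5) = 11.3629/18.38 = 0.6182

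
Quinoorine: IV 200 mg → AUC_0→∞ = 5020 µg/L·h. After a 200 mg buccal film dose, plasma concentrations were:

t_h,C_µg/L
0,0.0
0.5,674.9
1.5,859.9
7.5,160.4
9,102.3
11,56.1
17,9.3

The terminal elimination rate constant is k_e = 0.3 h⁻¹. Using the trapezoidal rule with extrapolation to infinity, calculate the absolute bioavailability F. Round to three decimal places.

F = 0.912

Trapezoidal AUC_0→17 (buccal film):
  [0→0.5]: (0.0+674.9)/2 × 0.5 = 168.725
  [0.5→1.5]: (674.9+859.9)/2 × 1 = 767.4
  [1.5→7.5]: (859.9+160.4)/2 × 6 = 3060.9
  [7.5→9]: (160.4+102.3)/2 × 1.5 = 197.025
  [9→11]: (102.3+56.1)/2 × 2 = 158.4
  [11→17]: (56.1+9.3)/2 × 6 = 196.2
  Sum = 4548.65 µg/L·h
Tail: C_last/k_e = 9.3/0.3 = 31.000
AUC_0→∞ (buccal film) = 4548.65 + 31.000 = 4579.65 µg/L·h
F = (AUC_ev/D_ev)/(AUC_iv/D_iv) = (4579.65/200)/(5020/200) = 22.89825/25.1 = 0.9123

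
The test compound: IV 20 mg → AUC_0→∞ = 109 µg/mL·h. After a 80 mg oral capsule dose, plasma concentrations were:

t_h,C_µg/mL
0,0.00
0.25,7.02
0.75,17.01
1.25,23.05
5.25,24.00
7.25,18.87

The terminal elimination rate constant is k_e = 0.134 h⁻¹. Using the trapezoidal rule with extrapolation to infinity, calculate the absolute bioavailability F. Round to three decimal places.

F = 0.676

Trapezoidal AUC_0→7.25 (oral capsule):
  [0→0.25]: (0.00+7.02)/2 × 0.25 = 0.8775
  [0.25→0.75]: (7.02+17.01)/2 × 0.5 = 6.0075
  [0.75→1.25]: (17.01+23.05)/2 × 0.5 = 10.015
  [1.25→5.25]: (23.05+24.00)/2 × 4 = 94.1
  [5.25→7.25]: (24.00+18.87)/2 × 2 = 42.87
  Sum = 153.87 µg/mL·h
Tail: C_last/k_e = 18.87/0.134 = 140.821
AUC_0→∞ (oral capsule) = 153.87 + 140.821 = 294.691 µg/mL·h
F = (AUC_ev/D_ev)/(AUC_iv/D_iv) = (294.691/80)/(109/20) = 3.6836375/5.45 = 0.6759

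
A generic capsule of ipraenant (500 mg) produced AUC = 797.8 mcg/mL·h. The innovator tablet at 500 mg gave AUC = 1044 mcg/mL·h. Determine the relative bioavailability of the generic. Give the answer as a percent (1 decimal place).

F_rel = (AUC_test/D_test) / (AUC_ref/D_ref)
      = (797.8/500) / (1044/500)
      = 1.5956 / 2.088 = 0.7642 = 76.42%

F_rel = 76.4%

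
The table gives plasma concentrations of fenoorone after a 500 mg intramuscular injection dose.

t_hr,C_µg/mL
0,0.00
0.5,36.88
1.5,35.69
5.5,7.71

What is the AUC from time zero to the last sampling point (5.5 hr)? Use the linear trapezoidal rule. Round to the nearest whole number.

AUC = 132 µg/mL·hr

Trapezoidal AUC_0→5.5:
  [0→0.5]: (0.00+36.88)/2 × 0.5 = 9.22
  [0.5→1.5]: (36.88+35.69)/2 × 1 = 36.285
  [1.5→5.5]: (35.69+7.71)/2 × 4 = 86.8
  Sum = 132.305 µg/mL·hr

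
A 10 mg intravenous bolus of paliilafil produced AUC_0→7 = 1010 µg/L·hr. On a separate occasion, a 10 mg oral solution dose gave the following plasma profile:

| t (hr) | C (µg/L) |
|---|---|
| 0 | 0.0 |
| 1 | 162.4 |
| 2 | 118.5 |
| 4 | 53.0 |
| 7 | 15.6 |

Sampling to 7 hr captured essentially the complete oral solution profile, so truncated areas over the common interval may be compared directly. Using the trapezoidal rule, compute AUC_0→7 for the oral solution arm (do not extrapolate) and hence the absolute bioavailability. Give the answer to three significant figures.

Trapezoidal AUC_0→7 (oral solution):
  [0→1]: (0.0+162.4)/2 × 1 = 81.2
  [1→2]: (162.4+118.5)/2 × 1 = 140.45
  [2→4]: (118.5+53.0)/2 × 2 = 171.5
  [4→7]: (53.0+15.6)/2 × 3 = 102.9
  Sum = 496.05 µg/L·hr
F = (AUC_ev/D_ev)/(AUC_iv/D_iv) = (496.05/10)/(1010/10) = 49.605/101 = 0.4911

F = 0.491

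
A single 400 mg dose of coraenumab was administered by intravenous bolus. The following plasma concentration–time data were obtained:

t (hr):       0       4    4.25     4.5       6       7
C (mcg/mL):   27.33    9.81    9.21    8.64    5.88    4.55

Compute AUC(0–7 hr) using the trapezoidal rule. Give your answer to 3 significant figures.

Trapezoidal AUC_0→7:
  [0→4]: (27.33+9.81)/2 × 4 = 74.28
  [4→4.25]: (9.81+9.21)/2 × 0.25 = 2.3775
  [4.25→4.5]: (9.21+8.64)/2 × 0.25 = 2.23125
  [4.5→6]: (8.64+5.88)/2 × 1.5 = 10.89
  [6→7]: (5.88+4.55)/2 × 1 = 5.215
  Sum = 94.99375 mcg/mL·hr

AUC = 95.0 mcg/mL·hr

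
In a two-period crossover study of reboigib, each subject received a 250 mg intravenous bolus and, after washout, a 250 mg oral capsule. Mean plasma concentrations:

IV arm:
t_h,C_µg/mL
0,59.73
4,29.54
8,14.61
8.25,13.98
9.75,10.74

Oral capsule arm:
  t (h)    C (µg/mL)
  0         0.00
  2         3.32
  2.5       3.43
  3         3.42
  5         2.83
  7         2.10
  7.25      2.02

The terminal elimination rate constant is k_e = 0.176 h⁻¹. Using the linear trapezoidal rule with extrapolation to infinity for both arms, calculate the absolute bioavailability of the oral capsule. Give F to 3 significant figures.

Trapezoidal AUC_0→9.75 (IV):
  [0→4]: (59.73+29.54)/2 × 4 = 178.54
  [4→8]: (29.54+14.61)/2 × 4 = 88.3
  [8→8.25]: (14.61+13.98)/2 × 0.25 = 3.57375
  [8.25→9.75]: (13.98+10.74)/2 × 1.5 = 18.54
  Sum = 288.95375 µg/mL·h
IV tail: 10.74/0.176 = 61.023; AUC_iv,0→∞ = 288.95375 + 61.023 = 349.97675 µg/mL·h
Trapezoidal AUC_0→7.25 (oral capsule):
  [0→2]: (0.00+3.32)/2 × 2 = 3.32
  [2→2.5]: (3.32+3.43)/2 × 0.5 = 1.6875
  [2.5→3]: (3.43+3.42)/2 × 0.5 = 1.7125
  [3→5]: (3.42+2.83)/2 × 2 = 6.25
  [5→7]: (2.83+2.10)/2 × 2 = 4.93
  [7→7.25]: (2.10+2.02)/2 × 0.25 = 0.515
  Sum = 18.415 µg/mL·h
oral capsule tail: 2.02/0.176 = 11.477; AUC_ev,0→∞ = 18.415 + 11.477 = 29.892 µg/mL·h
F = (AUC_ev/D_ev)/(AUC_iv/D_iv) = (29.892/250)/(349.97675/250) = 0.119568/1.399907 = 0.0854

F = 0.0854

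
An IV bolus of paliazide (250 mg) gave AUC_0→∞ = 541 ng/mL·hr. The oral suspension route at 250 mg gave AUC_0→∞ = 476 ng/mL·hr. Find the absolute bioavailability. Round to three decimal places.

F = (AUC_ev / D_ev) / (AUC_iv / D_iv)
  = (476/250) / (541/250)
  = 1.904 / 2.164 = 0.8799

F = 0.880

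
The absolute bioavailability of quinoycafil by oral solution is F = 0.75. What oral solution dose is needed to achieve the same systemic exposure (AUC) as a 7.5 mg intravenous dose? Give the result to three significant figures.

For equal systemic exposure: F × D_ev = D_iv
D_ev = D_iv / F = 7.5 / 0.75 = 10 mg

D_oral = 10.0 mg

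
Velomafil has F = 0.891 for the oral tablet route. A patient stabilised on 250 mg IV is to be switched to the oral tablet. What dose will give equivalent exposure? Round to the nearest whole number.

D_oral = 281 mg

For equal systemic exposure: F × D_ev = D_iv
D_ev = D_iv / F = 250 / 0.891 = 280.584 mg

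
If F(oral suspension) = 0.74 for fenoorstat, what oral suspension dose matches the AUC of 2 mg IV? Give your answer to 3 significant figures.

For equal systemic exposure: F × D_ev = D_iv
D_ev = D_iv / F = 2 / 0.74 = 2.7027 mg

D_oral = 2.70 mg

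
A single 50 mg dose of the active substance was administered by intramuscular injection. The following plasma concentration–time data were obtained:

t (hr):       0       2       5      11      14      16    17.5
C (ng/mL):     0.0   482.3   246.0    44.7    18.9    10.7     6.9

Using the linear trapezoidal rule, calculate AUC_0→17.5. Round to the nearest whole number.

AUC = 2585 ng/mL·hr

Trapezoidal AUC_0→17.5:
  [0→2]: (0.0+482.3)/2 × 2 = 482.3
  [2→5]: (482.3+246.0)/2 × 3 = 1092.45
  [5→11]: (246.0+44.7)/2 × 6 = 872.1
  [11→14]: (44.7+18.9)/2 × 3 = 95.4
  [14→16]: (18.9+10.7)/2 × 2 = 29.6
  [16→17.5]: (10.7+6.9)/2 × 1.5 = 13.2
  Sum = 2585.05 ng/mL·hr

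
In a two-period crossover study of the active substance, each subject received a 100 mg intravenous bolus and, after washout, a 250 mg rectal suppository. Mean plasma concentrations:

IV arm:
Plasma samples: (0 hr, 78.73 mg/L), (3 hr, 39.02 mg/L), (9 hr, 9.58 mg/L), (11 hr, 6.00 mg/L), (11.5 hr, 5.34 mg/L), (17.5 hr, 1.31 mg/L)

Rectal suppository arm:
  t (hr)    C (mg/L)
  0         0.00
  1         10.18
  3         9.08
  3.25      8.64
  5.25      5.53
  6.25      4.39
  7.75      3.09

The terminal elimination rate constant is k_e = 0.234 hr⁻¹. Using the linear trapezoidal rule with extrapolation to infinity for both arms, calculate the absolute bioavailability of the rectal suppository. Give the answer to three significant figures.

F = 0.0704

Trapezoidal AUC_0→17.5 (IV):
  [0→3]: (78.73+39.02)/2 × 3 = 176.625
  [3→9]: (39.02+9.58)/2 × 6 = 145.8
  [9→11]: (9.58+6.00)/2 × 2 = 15.58
  [11→11.5]: (6.00+5.34)/2 × 0.5 = 2.835
  [11.5→17.5]: (5.34+1.31)/2 × 6 = 19.95
  Sum = 360.79 mg/L·hr
IV tail: 1.31/0.234 = 5.598; AUC_iv,0→∞ = 360.79 + 5.598 = 366.388 mg/L·hr
Trapezoidal AUC_0→7.75 (rectal suppository):
  [0→1]: (0.00+10.18)/2 × 1 = 5.09
  [1→3]: (10.18+9.08)/2 × 2 = 19.26
  [3→3.25]: (9.08+8.64)/2 × 0.25 = 2.215
  [3.25→5.25]: (8.64+5.53)/2 × 2 = 14.17
  [5.25→6.25]: (5.53+4.39)/2 × 1 = 4.96
  [6.25→7.75]: (4.39+3.09)/2 × 1.5 = 5.61
  Sum = 51.305 mg/L·hr
rectal suppository tail: 3.09/0.234 = 13.205; AUC_ev,0→∞ = 51.305 + 13.205 = 64.51 mg/L·hr
F = (AUC_ev/D_ev)/(AUC_iv/D_iv) = (64.51/250)/(366.388/100) = 0.25804/3.66388 = 0.0704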